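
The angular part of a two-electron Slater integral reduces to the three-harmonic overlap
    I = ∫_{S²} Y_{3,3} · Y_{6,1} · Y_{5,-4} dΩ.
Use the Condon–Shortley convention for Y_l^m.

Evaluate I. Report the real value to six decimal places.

0.072068

m-sum 0 ✓  L=14 even ✓  3≤5≤9 ✓
Π(2lᵢ+1) = 7×13×11 = 1001
triangle coeff Δ(3,6,5) = 1/675675
Σ_t [1,3]: t=1:−1/8640 t=2:+1/2304 t=3:−1/8640 = 7/34560
(3j)²=7/429 [(3 6 5; 0 0 0)], sign=-1
Σ_t [0,0]: t=0:+1/241920 = 1/241920
(3j)²=4/1001 [(3 6 5; 3 1 -4)], sign=-1
⇒ 4πI² = 28/429
I = (+1)√(28/429/(4π)) = 0.07206849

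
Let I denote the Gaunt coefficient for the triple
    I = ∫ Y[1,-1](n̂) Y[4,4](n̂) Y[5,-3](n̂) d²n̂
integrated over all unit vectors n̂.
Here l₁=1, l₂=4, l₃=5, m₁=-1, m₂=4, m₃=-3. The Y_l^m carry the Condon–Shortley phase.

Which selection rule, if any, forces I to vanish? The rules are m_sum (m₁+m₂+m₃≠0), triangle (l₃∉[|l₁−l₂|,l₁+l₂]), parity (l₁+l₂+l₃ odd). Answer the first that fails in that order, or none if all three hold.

none

azimuthal sum: -1 + 4 − 3 = 0  ✓
3 ≤ 5 ≤ 5 (triangle on l)  ✓
L = 1 + 4 + 5 = 10 (even)  ✓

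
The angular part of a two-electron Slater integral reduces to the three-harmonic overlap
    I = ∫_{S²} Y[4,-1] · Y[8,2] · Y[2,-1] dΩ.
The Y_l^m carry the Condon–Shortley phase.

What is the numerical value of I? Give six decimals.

0.000000

l₃=2 ∉ [4,12] — triangle fails ⇒ I = 0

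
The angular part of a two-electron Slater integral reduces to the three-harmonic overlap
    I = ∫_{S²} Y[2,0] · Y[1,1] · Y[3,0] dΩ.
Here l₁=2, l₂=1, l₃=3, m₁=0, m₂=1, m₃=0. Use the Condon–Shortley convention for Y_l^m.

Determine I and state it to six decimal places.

0.000000

0 + 1 + 0 = 1 ≠ 0: azimuthal integral kills it; I = 0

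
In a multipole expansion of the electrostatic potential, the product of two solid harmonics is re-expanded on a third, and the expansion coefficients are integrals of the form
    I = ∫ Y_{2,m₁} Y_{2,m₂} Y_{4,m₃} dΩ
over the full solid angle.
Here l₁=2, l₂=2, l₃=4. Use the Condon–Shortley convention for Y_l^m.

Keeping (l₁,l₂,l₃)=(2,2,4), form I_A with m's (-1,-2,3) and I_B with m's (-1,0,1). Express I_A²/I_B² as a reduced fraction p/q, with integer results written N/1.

Shared (l₁,l₂,l₃)=(2,2,4): N and (l;000)² cancel in I_A²/I_B².
A: Δ = 0!·4!·4!/9! = 1/630; Racah Σ t=0..0: t=0:+1/144 = 1/144; ⇒ 3j(2 2 4; -1 -2 3)² = 1/18, sgn -1
B: Δ = 0!·4!·4!/9! = 1/630; Racah Σ t=0..0: t=0:+1/24 = 1/24; ⇒ 3j(2 2 4; -1 0 1)² = 1/21, sgn -1
I_A²/I_B² = (1/18)/(1/21) = 7/6

7/6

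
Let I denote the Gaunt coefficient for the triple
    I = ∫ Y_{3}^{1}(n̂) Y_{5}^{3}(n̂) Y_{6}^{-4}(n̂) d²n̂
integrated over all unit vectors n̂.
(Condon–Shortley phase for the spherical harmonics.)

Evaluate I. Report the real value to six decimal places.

0.113950

m-sum 0 ✓  L=14 even ✓  2≤6≤8 ✓
Π(2lᵢ+1) = 7×11×13 = 1001
triangle coeff Δ(3,5,6) = 1/675675
Σ_t [0,2]: t=0:+1/8640 t=1:−1/2304 t=2:+1/8640 = -7/34560
(3j)²=7/429 [(3 5 6; 0 0 0)], sign=-1
Σ_t [0,2]: t=0:+1/322560 t=1:−1/30240 t=2:+1/69120 = -1/64512
(3j)²=10/1001 [(3 5 6; 1 3 -4)], sign=-1
⇒ 4πI² = 70/429
I = (+1)√(70/429/(4π)) = 0.11395029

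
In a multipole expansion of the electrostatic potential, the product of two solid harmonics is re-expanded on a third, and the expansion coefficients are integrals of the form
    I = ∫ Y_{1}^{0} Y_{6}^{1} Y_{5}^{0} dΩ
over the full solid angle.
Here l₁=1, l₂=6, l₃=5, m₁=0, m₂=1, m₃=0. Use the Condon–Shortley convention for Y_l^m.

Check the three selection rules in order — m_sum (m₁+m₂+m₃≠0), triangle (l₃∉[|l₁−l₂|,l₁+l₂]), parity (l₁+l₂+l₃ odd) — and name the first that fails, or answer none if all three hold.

Σmᵢ = 1  ✗
l₃∈[|l₁−l₂|,l₁+l₂]=[5,7], have l₃=5
Σlᵢ = 12 ⇒ even

m_sum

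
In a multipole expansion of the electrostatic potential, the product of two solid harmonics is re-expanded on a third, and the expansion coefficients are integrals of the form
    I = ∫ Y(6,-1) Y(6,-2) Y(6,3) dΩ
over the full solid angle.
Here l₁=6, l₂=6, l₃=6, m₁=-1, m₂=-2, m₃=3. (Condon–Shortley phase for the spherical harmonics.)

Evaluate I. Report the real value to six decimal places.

-0.055657

Rules hold: Σm=0, L=18 even, 0≤6≤12.
N = 13·13·13 = 2197
Δ = 6!·6!·6!/19! = 1/325909584
Racah Σ t=0..6: t=0:+1/373248000 t=1:−1/1728000 t=2:+1/110592 t=3:−1/46656 t=4:+1/110592 t=5:−1/1728000 t=6:+1/373248000 = -7/1555200
⇒ 3j(6 6 6; 0 0 0)² = 400/46189, sgn -1
Racah Σ t=1..4: t=1:−1/3110400 t=2:+1/276480 t=3:−1/207360 t=4:+1/1244160 = -1/1382400
⇒ 3j(6 6 6; -1 -2 3)² = 189/92378, sgn +1
4πI² = N·(3j₀)²·(3jₘ)² = 491400/12623809
I = -1·√(0.0389264/4π) = -0.05565670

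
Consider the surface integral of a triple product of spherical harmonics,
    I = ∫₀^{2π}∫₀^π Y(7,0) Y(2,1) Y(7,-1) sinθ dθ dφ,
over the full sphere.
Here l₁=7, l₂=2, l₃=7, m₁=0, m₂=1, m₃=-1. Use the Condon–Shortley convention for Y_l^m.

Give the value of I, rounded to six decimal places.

-0.026159

m-sum 0 ✓  L=16 even ✓  5≤7≤9 ✓
Π(2lᵢ+1) = 15×5×15 = 1125
triangle coeff Δ(7,2,7) = 1/185640
Σ_t [0,2]: t=0:+1/2419200 t=1:−1/518400 t=2:+1/2419200 = -1/907200
(3j)²=56/3315 [(7 2 7; 0 0 0)], sign=+1
Σ_t [1,2]: t=1:−1/1036800 t=2:+1/1209600 = -1/7257600
(3j)²=1/2210 [(7 2 7; 0 1 -1)], sign=-1
⇒ 4πI² = 420/48841
I = (-1)√(420/48841/(4π)) = -0.02615938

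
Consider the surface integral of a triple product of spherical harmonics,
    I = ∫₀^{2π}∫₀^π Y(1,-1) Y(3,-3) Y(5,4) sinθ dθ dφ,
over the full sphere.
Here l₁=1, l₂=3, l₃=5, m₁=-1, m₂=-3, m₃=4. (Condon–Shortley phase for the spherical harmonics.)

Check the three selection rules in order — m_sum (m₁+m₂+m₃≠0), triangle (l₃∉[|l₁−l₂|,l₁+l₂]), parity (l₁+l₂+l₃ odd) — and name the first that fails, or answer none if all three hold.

triangle

Σmᵢ = 0  ✓
l₃∈[|l₁−l₂|,l₁+l₂]=[2,4], have l₃=5  ✗
Σlᵢ = 9 ⇒ odd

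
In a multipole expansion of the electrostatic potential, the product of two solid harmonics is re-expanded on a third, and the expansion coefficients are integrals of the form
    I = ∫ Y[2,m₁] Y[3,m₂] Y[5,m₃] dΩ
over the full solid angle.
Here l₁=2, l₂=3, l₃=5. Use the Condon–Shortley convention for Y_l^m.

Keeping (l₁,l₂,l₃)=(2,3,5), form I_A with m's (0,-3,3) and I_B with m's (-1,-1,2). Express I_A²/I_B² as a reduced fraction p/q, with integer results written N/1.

Shared (l₁,l₂,l₃)=(2,3,5): N and (l;000)² cancel in I_A²/I_B².
A: Δ = 0!·4!·6!/11! = 1/2310; Racah Σ t=0..0: t=0:+1/2880 = 1/2880; ⇒ 3j(2 3 5; 0 -3 3)² = 2/165, sgn +1
B: Δ = 0!·4!·6!/11! = 1/2310; Racah Σ t=0..0: t=0:+1/288 = 1/288; ⇒ 3j(2 3 5; -1 -1 2)² = 1/22, sgn -1
I_A²/I_B² = (2/165)/(1/22) = 4/15

4/15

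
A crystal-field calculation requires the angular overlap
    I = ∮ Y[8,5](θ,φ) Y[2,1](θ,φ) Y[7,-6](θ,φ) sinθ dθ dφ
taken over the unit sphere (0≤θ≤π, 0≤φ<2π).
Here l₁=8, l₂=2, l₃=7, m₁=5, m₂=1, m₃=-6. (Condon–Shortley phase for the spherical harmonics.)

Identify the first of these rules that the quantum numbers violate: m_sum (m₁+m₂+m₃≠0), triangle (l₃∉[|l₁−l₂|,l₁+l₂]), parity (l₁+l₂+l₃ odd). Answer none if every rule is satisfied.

parity

m₁+m₂+m₃ = 5 + 1 − 6 = 0  ✓
triangle: |8−2|=6 ≤ l₃=7 ≤ 8+2=10  ✓
parity: l₁+l₂+l₃ = 17 is odd  ✗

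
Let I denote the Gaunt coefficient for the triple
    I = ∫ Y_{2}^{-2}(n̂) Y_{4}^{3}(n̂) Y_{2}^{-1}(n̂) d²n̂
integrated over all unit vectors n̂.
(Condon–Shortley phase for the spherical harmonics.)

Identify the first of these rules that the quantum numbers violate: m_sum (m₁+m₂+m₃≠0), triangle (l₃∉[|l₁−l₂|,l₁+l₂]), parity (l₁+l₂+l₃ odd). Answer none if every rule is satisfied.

m₁+m₂+m₃ = -2 + 3 − 1 = 0  ✓
triangle: |2−4|=2 ≤ l₃=2 ≤ 2+4=6  ✓
parity: l₁+l₂+l₃ = 8 is even  ✓

none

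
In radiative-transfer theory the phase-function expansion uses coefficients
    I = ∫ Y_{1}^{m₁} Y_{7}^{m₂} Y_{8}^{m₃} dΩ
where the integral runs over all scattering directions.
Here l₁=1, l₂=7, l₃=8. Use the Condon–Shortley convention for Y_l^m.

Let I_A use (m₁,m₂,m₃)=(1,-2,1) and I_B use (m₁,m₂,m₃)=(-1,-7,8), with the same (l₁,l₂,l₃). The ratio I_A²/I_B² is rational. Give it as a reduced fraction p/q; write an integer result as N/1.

7/40

Shared (l₁,l₂,l₃)=(1,7,8): N and (l;000)² cancel in I_A²/I_B².
A: Δ = 0!·2!·14!/17! = 1/2040; Racah Σ t=0..0: t=0:+1/87091200 = 1/87091200; ⇒ 3j(1 7 8; 1 -2 1)² = 7/680, sgn -1
B: Δ = 0!·2!·14!/17! = 1/2040; Racah Σ t=0..0: t=0:+1/174356582400 = 1/174356582400; ⇒ 3j(1 7 8; -1 -7 8)² = 1/17, sgn +1
I_A²/I_B² = (7/680)/(1/17) = 7/40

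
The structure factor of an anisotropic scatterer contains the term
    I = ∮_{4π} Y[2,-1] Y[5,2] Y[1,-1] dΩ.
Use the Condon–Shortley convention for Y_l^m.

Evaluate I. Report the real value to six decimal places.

0.000000

triangle: need 3≤l₃≤7, have 1; I=0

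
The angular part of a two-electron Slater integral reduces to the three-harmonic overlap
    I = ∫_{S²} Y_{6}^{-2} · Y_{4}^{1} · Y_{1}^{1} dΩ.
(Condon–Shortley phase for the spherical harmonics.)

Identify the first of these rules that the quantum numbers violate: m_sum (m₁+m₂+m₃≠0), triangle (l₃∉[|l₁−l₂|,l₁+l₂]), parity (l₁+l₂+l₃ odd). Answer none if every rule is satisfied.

m₁+m₂+m₃ = -2 + 1 + 1 = 0  ✓
triangle: |6−4|=2 ≤ l₃=1 ≤ 6+4=10  ✗
parity: l₁+l₂+l₃ = 11 is odd

triangle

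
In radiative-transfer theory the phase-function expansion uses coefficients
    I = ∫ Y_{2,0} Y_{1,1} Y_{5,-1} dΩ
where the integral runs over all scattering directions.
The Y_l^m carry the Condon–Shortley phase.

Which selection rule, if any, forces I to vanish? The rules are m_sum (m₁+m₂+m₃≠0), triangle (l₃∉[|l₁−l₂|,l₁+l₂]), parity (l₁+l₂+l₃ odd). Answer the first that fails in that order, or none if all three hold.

azimuthal sum: 0 + 1 − 1 = 0  ✓
1 ≤ 5 ≤ 3 (triangle on l)  ✗
L = 2 + 1 + 5 = 8 (even)

triangle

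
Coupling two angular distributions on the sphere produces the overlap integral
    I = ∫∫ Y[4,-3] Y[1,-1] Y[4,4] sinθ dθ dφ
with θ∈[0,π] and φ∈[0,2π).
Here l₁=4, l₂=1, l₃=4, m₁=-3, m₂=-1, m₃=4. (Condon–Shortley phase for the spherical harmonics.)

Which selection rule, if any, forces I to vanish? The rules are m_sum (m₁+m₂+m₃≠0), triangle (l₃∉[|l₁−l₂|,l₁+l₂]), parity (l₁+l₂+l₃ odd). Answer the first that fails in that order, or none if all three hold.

m₁+m₂+m₃ = -3 − 1 + 4 = 0  ✓
triangle: |4−1|=3 ≤ l₃=4 ≤ 4+1=5  ✓
parity: l₁+l₂+l₃ = 9 is odd  ✗

parity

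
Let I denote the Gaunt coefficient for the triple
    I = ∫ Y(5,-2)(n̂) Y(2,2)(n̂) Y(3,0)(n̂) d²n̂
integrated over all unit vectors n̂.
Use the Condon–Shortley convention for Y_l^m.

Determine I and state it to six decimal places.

0.141758

m-sum 0 ✓  L=10 even ✓  3≤3≤7 ✓
Π(2lᵢ+1) = 11×5×7 = 385
triangle coeff Δ(5,2,3) = 1/2310
Σ_t [2,2]: t=2:+1/144 = 1/144
(3j)²=10/231 [(5 2 3; 0 0 0)], sign=-1
Σ_t [4,4]: t=4:+1/864 = 1/864
(3j)²=1/66 [(5 2 3; -2 2 0)], sign=-1
⇒ 4πI² = 25/99
I = (+1)√(25/99/(4π)) = 0.14175797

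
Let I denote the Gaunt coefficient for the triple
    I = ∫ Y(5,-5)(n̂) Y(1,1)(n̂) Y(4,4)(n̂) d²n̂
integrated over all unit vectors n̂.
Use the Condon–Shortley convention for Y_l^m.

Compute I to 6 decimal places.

Checks pass: Σm=0; 10 even; l₃=4∈[4,6].
(2·5+1)(2·1+1)(2·4+1) = 297
Δ: 2! 8! 0! / 11! → 1/495
sum: t=1:−1/576 = -1/576
3j²(5 1 4; 0 0 0) = Δ·Π!·Σ² = 5/99  (sign -1)
sum: t=2:+1/80640 = 1/80640
3j²(5 1 4; -5 1 4) = Δ·Π!·Σ² = 1/11  (sign +1)
combine: 4πI² = 297·5/99·1/11 = 15/11
take √, sign -1: I = -0.32941575

-0.329416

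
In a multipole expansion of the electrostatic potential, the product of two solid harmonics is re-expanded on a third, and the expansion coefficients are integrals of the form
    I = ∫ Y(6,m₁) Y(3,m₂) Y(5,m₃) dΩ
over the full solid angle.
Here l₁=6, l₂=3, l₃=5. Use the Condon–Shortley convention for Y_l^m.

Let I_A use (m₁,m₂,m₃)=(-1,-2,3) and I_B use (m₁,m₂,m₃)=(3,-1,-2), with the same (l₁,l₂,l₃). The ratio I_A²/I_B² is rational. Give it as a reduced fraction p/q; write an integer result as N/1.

Shared (l₁,l₂,l₃)=(6,3,5): N and (l;000)² cancel in I_A²/I_B².
A: Δ = 4!·8!·2!/15! = 1/675675; Racah Σ t=0..1: t=0:+1/120960 t=1:−1/17280 = -1/20160; ⇒ 3j(6 3 5; -1 -2 3)² = 64/3003, sgn -1
B: Δ = 4!·8!·2!/15! = 1/675675; Racah Σ t=0..2: t=0:+1/34560 t=1:−1/8640 t=2:+1/40320 = -1/16128; ⇒ 3j(6 3 5; 3 -1 -2)² = 18/1001, sgn +1
I_A²/I_B² = (64/3003)/(18/1001) = 32/27

32/27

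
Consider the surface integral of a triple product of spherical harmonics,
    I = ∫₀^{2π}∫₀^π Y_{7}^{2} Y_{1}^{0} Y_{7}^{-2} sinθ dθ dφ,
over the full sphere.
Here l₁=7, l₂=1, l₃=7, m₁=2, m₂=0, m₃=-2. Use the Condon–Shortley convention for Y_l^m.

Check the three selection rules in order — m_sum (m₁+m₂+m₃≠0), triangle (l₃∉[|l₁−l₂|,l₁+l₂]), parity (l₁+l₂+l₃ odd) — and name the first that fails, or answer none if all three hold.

parity

Σmᵢ = 0  ✓
l₃∈[|l₁−l₂|,l₁+l₂]=[6,8], have l₃=7  ✓
Σlᵢ = 15 ⇒ odd  ✗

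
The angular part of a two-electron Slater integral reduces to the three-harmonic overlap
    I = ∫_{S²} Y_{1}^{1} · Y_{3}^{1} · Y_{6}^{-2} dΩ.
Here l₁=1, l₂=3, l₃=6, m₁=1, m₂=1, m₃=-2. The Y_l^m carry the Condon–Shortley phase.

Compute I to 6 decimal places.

triangle: need 2≤l₃≤4, have 6; I=0

0.000000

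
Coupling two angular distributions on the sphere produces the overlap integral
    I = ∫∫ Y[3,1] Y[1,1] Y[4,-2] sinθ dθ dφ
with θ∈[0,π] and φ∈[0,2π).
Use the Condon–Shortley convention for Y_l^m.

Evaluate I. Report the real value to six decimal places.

Rules hold: Σm=0, L=8 even, 2≤4≤4.
N = 7·3·9 = 189
Δ = 0!·6!·2!/9! = 1/252
Racah Σ t=0..0: t=0:+1/36 = 1/36
⇒ 3j(3 1 4; 0 0 0)² = 4/63, sgn +1
Racah Σ t=0..0: t=0:+1/96 = 1/96
⇒ 3j(3 1 4; 1 1 -2)² = 5/84, sgn +1
4πI² = N·(3j₀)²·(3jₘ)² = 5/7
I = +1·√(0.714286/4π) = 0.23841361

0.238414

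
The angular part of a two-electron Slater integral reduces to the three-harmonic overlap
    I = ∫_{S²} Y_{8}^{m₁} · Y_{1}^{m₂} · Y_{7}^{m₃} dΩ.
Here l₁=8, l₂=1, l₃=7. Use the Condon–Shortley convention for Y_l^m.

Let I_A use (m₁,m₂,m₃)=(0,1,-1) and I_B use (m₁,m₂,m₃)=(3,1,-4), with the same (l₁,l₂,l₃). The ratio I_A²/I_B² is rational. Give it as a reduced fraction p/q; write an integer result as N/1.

l's match ⇒ only the (l;m) 3-j factors differ between A and B.
A: triangle coeff Δ(8,1,7) = 1/2040; Σ_t [2,2]: t=2:+1/58060800 = 1/58060800; (3j)²=7/510 [(8 1 7; 0 1 -1)], sign=+1
B: triangle coeff Δ(8,1,7) = 1/2040; Σ_t [2,2]: t=2:+1/479001600 = 1/479001600; (3j)²=1/204 [(8 1 7; 3 1 -4)], sign=-1
I_A²/I_B² = (7/510)/(1/204) = 14/5

14/5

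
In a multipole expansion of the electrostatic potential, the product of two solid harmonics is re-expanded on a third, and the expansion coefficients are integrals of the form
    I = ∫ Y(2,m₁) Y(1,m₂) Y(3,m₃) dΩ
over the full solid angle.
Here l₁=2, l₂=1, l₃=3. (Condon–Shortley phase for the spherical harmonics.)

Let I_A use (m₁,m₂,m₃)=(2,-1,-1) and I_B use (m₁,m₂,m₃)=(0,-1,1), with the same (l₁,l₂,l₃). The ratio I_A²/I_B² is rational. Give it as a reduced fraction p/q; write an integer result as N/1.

1/6

Shared (l₁,l₂,l₃)=(2,1,3): N and (l;000)² cancel in I_A²/I_B².
A: Δ = 0!·4!·2!/7! = 1/105; Racah Σ t=0..0: t=0:+1/48 = 1/48; ⇒ 3j(2 1 3; 2 -1 -1)² = 1/105, sgn +1
B: Δ = 0!·4!·2!/7! = 1/105; Racah Σ t=0..0: t=0:+1/8 = 1/8; ⇒ 3j(2 1 3; 0 -1 1)² = 2/35, sgn +1
I_A²/I_B² = (1/105)/(2/35) = 1/6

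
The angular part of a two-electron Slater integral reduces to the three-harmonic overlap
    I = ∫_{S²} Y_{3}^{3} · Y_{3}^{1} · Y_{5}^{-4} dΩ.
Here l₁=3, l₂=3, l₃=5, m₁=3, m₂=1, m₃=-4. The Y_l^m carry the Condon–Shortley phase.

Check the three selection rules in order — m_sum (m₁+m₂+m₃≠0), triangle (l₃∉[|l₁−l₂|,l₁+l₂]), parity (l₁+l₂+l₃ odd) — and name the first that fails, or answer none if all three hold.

parity

m₁+m₂+m₃ = 3 + 1 − 4 = 0  ✓
triangle: |3−3|=0 ≤ l₃=5 ≤ 3+3=6  ✓
parity: l₁+l₂+l₃ = 11 is odd  ✗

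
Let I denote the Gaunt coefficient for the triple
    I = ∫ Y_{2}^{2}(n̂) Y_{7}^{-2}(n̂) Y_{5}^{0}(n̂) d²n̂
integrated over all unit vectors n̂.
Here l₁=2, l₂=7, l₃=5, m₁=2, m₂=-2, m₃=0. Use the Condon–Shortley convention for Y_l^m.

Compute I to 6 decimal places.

Checks pass: Σm=0; 14 even; l₃=5∈[5,9].
(2·2+1)(2·7+1)(2·5+1) = 825
Δ: 4! 0! 10! / 15! → 1/15015
sum: t=2:+1/57600 = 1/57600
3j²(2 7 5; 0 0 0) = Δ·Π!·Σ² = 21/715  (sign -1)
sum: t=0:+1/345600 = 1/345600
3j²(2 7 5; 2 -2 0) = Δ·Π!·Σ² = 6/715  (sign -1)
combine: 4πI² = 825·21/715·6/715 = 378/1859
take √, sign +1: I = 0.12720415

0.127204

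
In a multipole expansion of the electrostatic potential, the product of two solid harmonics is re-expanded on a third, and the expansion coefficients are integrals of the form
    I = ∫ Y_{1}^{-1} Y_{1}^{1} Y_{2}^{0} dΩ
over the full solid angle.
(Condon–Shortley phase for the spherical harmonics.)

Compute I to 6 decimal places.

m-sum 0 ✓  L=4 even ✓  0≤2≤2 ✓
Π(2lᵢ+1) = 3×3×5 = 45
triangle coeff Δ(1,1,2) = 1/30
Σ_t [0,0]: t=0:+1/1 = 1/1
(3j)²=2/15 [(1 1 2; 0 0 0)], sign=+1
Σ_t [0,0]: t=0:+1/4 = 1/4
(3j)²=1/30 [(1 1 2; -1 1 0)], sign=+1
⇒ 4πI² = 1/5
I = (+1)√(1/5/(4π)) = 0.12615663

0.126157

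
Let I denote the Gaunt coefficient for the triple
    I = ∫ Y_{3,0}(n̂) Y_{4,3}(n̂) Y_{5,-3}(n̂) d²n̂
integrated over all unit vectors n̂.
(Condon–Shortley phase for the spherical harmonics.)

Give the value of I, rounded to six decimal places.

m-sum 0 ✓  L=12 even ✓  1≤5≤7 ✓
Π(2lᵢ+1) = 7×9×11 = 693
triangle coeff Δ(3,4,5) = 1/180180
Σ_t [0,2]: t=0:+1/576 t=1:−1/144 t=2:+1/576 = -1/288
(3j)²=20/1001 [(3 4 5; 0 0 0)], sign=+1
Σ_t [1,2]: t=1:−1/2880 t=2:+1/1440 = 1/2880
(3j)²=7/715 [(3 4 5; 0 3 -3)], sign=+1
⇒ 4πI² = 252/1859
I = (+1)√(252/1859/(4π)) = 0.10386175

0.103862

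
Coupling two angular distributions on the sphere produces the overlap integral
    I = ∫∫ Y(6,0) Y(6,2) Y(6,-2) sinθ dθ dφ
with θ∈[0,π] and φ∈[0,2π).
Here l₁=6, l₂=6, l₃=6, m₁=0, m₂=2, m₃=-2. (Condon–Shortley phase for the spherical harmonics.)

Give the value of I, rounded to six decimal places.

-0.062979

m-sum 0 ✓  L=18 even ✓  0≤6≤12 ✓
Π(2lᵢ+1) = 13×13×13 = 2197
triangle coeff Δ(6,6,6) = 1/325909584
Σ_t [0,6]: t=0:+1/373248000 t=1:−1/1728000 t=2:+1/110592 t=3:−1/46656 t=4:+1/110592 t=5:−1/1728000 t=6:+1/373248000 = -7/1555200
(3j)²=400/46189 [(6 6 6; 0 0 0)], sign=-1
Σ_t [2,6]: t=2:+1/1658880 t=3:−1/155520 t=4:+1/110592 t=5:−1/518400 t=6:+1/24883200 = 11/8294400
(3j)²=11/4199 [(6 6 6; 0 2 -2)], sign=+1
⇒ 4πI² = 5200/104329
I = (-1)√(5200/104329/(4π)) = -0.06297878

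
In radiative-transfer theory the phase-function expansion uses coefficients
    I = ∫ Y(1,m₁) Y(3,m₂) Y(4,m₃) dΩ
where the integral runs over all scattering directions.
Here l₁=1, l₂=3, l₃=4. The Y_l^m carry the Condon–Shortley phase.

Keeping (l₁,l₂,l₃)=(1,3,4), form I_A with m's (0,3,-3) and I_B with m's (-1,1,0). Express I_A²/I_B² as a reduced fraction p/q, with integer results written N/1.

l's match ⇒ only the (l;m) 3-j factors differ between A and B.
A: triangle coeff Δ(1,3,4) = 1/252; Σ_t [0,0]: t=0:+1/720 = 1/720; (3j)²=1/36 [(1 3 4; 0 3 -3)], sign=-1
B: triangle coeff Δ(1,3,4) = 1/252; Σ_t [0,0]: t=0:+1/96 = 1/96; (3j)²=1/42 [(1 3 4; -1 1 0)], sign=+1
I_A²/I_B² = (1/36)/(1/42) = 7/6

7/6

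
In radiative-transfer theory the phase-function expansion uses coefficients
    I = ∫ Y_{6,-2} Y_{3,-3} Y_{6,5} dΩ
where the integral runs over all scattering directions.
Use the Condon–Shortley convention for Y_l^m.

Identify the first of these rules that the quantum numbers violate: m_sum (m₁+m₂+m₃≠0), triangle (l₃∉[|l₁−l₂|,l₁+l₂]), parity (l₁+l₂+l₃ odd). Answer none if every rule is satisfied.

parity

m₁+m₂+m₃ = -2 − 3 + 5 = 0  ✓
triangle: |6−3|=3 ≤ l₃=6 ≤ 6+3=9  ✓
parity: l₁+l₂+l₃ = 15 is odd  ✗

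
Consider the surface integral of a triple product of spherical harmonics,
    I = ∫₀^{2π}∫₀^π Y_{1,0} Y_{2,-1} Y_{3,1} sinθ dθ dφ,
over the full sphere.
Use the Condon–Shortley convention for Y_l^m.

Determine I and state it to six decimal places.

-0.233597

Rules hold: Σm=0, L=6 even, 1≤3≤3.
N = 3·5·7 = 105
Δ = 0!·2!·4!/7! = 1/105
Racah Σ t=0..0: t=0:+1/4 = 1/4
⇒ 3j(1 2 3; 0 0 0)² = 3/35, sgn -1
Racah Σ t=0..0: t=0:+1/6 = 1/6
⇒ 3j(1 2 3; 0 -1 1)² = 8/105, sgn +1
4πI² = N·(3j₀)²·(3jₘ)² = 24/35
I = -1·√(0.685714/4π) = -0.23359668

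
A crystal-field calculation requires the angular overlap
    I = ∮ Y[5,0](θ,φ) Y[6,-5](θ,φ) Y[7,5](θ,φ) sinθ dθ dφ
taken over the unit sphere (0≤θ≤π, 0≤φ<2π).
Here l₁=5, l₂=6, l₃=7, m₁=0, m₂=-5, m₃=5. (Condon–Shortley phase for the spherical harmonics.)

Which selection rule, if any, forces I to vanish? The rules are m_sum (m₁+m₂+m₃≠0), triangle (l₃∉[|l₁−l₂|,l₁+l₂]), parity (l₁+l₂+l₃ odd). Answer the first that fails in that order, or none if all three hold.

none

m₁+m₂+m₃ = 0 − 5 + 5 = 0  ✓
triangle: |5−6|=1 ≤ l₃=7 ≤ 5+6=11  ✓
parity: l₁+l₂+l₃ = 18 is even  ✓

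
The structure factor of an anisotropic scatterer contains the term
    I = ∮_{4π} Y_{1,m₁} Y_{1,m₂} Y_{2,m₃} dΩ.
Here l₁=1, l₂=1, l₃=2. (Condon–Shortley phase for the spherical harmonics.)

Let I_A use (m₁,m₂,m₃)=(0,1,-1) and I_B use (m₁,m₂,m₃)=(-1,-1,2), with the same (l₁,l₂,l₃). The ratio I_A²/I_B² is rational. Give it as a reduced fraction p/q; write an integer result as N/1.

l's match ⇒ only the (l;m) 3-j factors differ between A and B.
A: triangle coeff Δ(1,1,2) = 1/30; Σ_t [0,0]: t=0:+1/2 = 1/2; (3j)²=1/10 [(1 1 2; 0 1 -1)], sign=-1
B: triangle coeff Δ(1,1,2) = 1/30; Σ_t [0,0]: t=0:+1/4 = 1/4; (3j)²=1/5 [(1 1 2; -1 -1 2)], sign=+1
I_A²/I_B² = (1/10)/(1/5) = 1/2

1/2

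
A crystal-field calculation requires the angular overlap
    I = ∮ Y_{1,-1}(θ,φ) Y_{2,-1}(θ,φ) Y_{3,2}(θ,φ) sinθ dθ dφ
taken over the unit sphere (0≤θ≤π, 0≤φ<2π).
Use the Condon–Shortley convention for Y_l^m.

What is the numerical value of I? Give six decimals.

Checks pass: Σm=0; 6 even; l₃=3∈[1,3].
(2·1+1)(2·2+1)(2·3+1) = 105
Δ: 0! 2! 4! / 7! → 1/105
sum: t=0:+1/4 = 1/4
3j²(1 2 3; 0 0 0) = Δ·Π!·Σ² = 3/35  (sign -1)
sum: t=0:+1/12 = 1/12
3j²(1 2 3; -1 -1 2) = Δ·Π!·Σ² = 2/21  (sign -1)
combine: 4πI² = 105·3/35·2/21 = 6/7
take √, sign +1: I = 0.26116903

0.261169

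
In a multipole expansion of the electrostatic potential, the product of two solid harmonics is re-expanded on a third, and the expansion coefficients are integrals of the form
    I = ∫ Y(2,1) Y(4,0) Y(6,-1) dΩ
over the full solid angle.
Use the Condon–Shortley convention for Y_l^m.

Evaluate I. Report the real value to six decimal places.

-0.210395

Rules hold: Σm=0, L=12 even, 2≤6≤6.
N = 5·9·13 = 585
Δ = 0!·4!·8!/13! = 1/6435
Racah Σ t=0..0: t=0:+1/2304 = 1/2304
⇒ 3j(2 4 6; 0 0 0)² = 5/143, sgn +1
Racah Σ t=0..0: t=0:+1/3456 = 1/3456
⇒ 3j(2 4 6; 1 0 -1)² = 35/1287, sgn -1
4πI² = N·(3j₀)²·(3jₘ)² = 875/1573
I = -1·√(0.556262/4π) = -0.21039467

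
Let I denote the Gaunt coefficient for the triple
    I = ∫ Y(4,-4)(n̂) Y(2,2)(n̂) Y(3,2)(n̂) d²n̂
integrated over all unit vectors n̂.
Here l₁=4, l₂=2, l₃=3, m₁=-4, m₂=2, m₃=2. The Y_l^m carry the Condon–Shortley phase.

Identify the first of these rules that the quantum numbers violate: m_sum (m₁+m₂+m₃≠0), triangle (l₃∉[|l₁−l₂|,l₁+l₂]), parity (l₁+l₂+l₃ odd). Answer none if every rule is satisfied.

m₁+m₂+m₃ = -4 + 2 + 2 = 0  ✓
triangle: |4−2|=2 ≤ l₃=3 ≤ 4+2=6  ✓
parity: l₁+l₂+l₃ = 9 is odd  ✗

parity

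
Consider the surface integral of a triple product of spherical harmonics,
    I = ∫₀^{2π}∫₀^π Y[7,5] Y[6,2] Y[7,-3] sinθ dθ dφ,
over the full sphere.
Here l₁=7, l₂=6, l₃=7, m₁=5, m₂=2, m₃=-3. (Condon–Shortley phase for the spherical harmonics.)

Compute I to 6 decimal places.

m-sum = 5 + 2 − 3 = 4 ≠ 0 ⇒ I = 0

0.000000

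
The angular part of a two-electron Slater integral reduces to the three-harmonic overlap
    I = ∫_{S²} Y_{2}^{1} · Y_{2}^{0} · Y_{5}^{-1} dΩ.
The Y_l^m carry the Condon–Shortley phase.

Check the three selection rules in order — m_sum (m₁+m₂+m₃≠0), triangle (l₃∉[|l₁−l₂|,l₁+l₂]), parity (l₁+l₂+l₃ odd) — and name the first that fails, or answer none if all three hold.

Σmᵢ = 0  ✓
l₃∈[|l₁−l₂|,l₁+l₂]=[0,4], have l₃=5  ✗
Σlᵢ = 9 ⇒ odd

triangle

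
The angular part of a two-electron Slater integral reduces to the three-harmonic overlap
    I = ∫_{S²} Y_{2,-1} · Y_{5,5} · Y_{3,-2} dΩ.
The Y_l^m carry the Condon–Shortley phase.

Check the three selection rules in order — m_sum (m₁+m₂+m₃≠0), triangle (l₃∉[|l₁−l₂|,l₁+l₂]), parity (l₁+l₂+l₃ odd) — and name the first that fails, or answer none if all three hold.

Σmᵢ = 2  ✗
l₃∈[|l₁−l₂|,l₁+l₂]=[3,7], have l₃=3
Σlᵢ = 10 ⇒ even

m_sum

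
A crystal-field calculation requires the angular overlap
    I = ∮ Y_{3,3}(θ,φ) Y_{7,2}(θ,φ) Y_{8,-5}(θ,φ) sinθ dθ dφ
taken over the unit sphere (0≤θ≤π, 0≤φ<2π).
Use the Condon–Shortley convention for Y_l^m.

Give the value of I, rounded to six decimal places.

Checks pass: Σm=0; 18 even; l₃=8∈[4,10].
(2·3+1)(2·7+1)(2·8+1) = 1785
Δ: 2! 4! 12! / 19! → 1/5290740
sum: t=0:+1/7257600 t=1:−1/2073600 t=2:+1/7257600 = -1/4838400
3j²(3 7 8; 0 0 0) = Δ·Π!·Σ² = 252/20995  (sign -1)
sum: t=0:+1/104509440 = 1/104509440
3j²(3 7 8; 3 2 -5) = Δ·Π!·Σ² = 275/13566  (sign -1)
combine: 4πI² = 1785·252/20995·275/13566 = 34650/79781
take √, sign +1: I = 0.18590752

0.185908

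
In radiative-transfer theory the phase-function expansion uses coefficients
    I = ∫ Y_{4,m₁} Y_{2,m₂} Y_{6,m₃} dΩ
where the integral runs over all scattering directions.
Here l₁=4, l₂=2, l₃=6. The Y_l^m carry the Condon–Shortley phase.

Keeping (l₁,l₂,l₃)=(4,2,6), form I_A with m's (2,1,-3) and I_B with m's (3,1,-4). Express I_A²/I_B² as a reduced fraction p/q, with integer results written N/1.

l's match ⇒ only the (l;m) 3-j factors differ between A and B.
A: triangle coeff Δ(4,2,6) = 1/6435; Σ_t [0,0]: t=0:+1/8640 = 1/8640; (3j)²=28/715 [(4 2 6; 2 1 -3)], sign=-1
B: triangle coeff Δ(4,2,6) = 1/6435; Σ_t [0,0]: t=0:+1/30240 = 1/30240; (3j)²=16/429 [(4 2 6; 3 1 -4)], sign=+1
I_A²/I_B² = (28/715)/(16/429) = 21/20

21/20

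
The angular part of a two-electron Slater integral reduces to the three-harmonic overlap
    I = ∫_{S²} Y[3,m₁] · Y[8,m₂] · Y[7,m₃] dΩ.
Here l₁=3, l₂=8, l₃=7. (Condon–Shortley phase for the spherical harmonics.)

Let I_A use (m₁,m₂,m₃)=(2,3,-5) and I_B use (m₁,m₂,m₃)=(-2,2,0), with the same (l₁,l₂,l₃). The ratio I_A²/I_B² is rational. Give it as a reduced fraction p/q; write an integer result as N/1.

16/7

l's match ⇒ only the (l;m) 3-j factors differ between A and B.
A: triangle coeff Δ(3,8,7) = 1/5290740; Σ_t [0,1]: t=0:+1/958003200 t=1:−1/87091200 = -1/95800320; (3j)²=1000/88179 [(3 8 7; 2 3 -5)], sign=-1
B: triangle coeff Δ(3,8,7) = 1/5290740; Σ_t [3,4]: t=3:−1/7257600 t=4:+1/12441600 = -1/17418240; (3j)²=125/25194 [(3 8 7; -2 2 0)], sign=+1
I_A²/I_B² = (1000/88179)/(125/25194) = 16/7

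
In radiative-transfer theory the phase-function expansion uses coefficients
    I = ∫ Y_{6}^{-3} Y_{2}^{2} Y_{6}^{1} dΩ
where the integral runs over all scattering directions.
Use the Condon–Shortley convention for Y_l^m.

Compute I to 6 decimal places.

m-sum 0 ✓  L=14 even ✓  4≤6≤8 ✓
Π(2lᵢ+1) = 13×5×13 = 845
triangle coeff Δ(6,2,6) = 1/90090
Σ_t [0,2]: t=0:+1/69120 t=1:−1/14400 t=2:+1/69120 = -7/172800
(3j)²=14/715 [(6 2 6; 0 0 0)], sign=-1
Σ_t [2,2]: t=2:+1/120960 = 1/120960
(3j)²=24/1001 [(6 2 6; -3 2 1)], sign=-1
⇒ 4πI² = 48/121
I = (+1)√(48/121/(4π)) = 0.17767364

0.177674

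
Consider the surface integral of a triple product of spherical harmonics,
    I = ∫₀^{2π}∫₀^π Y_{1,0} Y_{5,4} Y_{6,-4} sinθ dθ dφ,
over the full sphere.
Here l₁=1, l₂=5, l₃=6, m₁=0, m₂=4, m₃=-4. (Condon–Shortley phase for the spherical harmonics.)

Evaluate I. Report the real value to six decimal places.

0.182727

m-sum 0 ✓  L=12 even ✓  4≤6≤6 ✓
Π(2lᵢ+1) = 3×11×13 = 429
triangle coeff Δ(1,5,6) = 1/858
Σ_t [0,0]: t=0:+1/14400 = 1/14400
(3j)²=6/143 [(1 5 6; 0 0 0)], sign=+1
Σ_t [0,0]: t=0:+1/362880 = 1/362880
(3j)²=10/429 [(1 5 6; 0 4 -4)], sign=+1
⇒ 4πI² = 60/143
I = (+1)√(60/143/(4π)) = 0.18272698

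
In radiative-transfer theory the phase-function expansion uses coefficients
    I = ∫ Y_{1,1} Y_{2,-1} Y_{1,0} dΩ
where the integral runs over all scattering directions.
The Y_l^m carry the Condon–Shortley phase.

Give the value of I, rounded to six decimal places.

Checks pass: Σm=0; 4 even; l₃=1∈[1,3].
(2·1+1)(2·2+1)(2·1+1) = 45
Δ: 2! 0! 2! / 5! → 1/30
sum: t=1:−1/1 = -1/1
3j²(1 2 1; 0 0 0) = Δ·Π!·Σ² = 2/15  (sign +1)
sum: t=0:+1/2 = 1/2
3j²(1 2 1; 1 -1 0) = Δ·Π!·Σ² = 1/10  (sign -1)
combine: 4πI² = 45·2/15·1/10 = 3/5
take √, sign -1: I = -0.21850969

-0.218510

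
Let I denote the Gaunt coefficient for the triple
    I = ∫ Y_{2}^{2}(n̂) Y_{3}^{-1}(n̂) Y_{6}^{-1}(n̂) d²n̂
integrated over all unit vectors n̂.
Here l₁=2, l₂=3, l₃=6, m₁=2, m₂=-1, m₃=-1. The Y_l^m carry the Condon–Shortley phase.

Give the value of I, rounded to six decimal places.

|2−3|≤6≤2+3 violated ⇒ I = 0

0.000000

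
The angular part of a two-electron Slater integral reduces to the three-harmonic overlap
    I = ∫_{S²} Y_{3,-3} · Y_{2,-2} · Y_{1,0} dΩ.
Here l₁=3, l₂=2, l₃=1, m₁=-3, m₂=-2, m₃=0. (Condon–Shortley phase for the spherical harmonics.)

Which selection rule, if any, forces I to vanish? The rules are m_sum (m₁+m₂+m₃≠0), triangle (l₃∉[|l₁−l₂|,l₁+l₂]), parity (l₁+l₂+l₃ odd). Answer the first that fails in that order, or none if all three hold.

Σmᵢ = -5  ✗
l₃∈[|l₁−l₂|,l₁+l₂]=[1,5], have l₃=1
Σlᵢ = 6 ⇒ even

m_sum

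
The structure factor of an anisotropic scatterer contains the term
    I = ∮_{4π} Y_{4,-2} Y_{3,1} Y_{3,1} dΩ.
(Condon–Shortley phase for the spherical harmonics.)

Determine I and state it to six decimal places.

0.162193

Checks pass: Σm=0; 10 even; l₃=3∈[1,7].
(2·4+1)(2·3+1)(2·3+1) = 441
Δ: 4! 4! 2! / 11! → 1/34650
sum: t=1:−1/72 t=2:+1/16 t=3:−1/72 = 5/144
3j²(4 3 3; 0 0 0) = Δ·Π!·Σ² = 2/77  (sign -1)
sum: t=2:+1/192 t=3:−1/36 t=4:+1/192 = -5/288
3j²(4 3 3; -2 1 1) = Δ·Π!·Σ² = 20/693  (sign -1)
combine: 4πI² = 441·2/77·20/693 = 40/121
take √, sign +1: I = 0.16219310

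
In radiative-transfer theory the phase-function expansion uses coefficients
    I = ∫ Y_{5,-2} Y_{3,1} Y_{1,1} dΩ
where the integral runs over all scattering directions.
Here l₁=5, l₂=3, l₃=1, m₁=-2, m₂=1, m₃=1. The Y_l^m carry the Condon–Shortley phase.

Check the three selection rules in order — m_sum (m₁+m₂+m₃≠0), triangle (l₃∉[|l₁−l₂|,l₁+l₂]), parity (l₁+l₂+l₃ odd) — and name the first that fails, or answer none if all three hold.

triangle

m₁+m₂+m₃ = -2 + 1 + 1 = 0  ✓
triangle: |5−3|=2 ≤ l₃=1 ≤ 5+3=8  ✗
parity: l₁+l₂+l₃ = 9 is odd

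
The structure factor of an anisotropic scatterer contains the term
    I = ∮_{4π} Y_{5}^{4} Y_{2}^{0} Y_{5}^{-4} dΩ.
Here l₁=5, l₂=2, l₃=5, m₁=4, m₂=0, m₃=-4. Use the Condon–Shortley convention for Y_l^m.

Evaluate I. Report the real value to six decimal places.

-0.097044

Rules hold: Σm=0, L=12 even, 3≤5≤7.
N = 11·5·11 = 605
Δ = 2!·8!·2!/13! = 1/38610
Racah Σ t=0..2: t=0:+1/2880 t=1:−1/576 t=2:+1/2880 = -1/960
⇒ 3j(5 2 5; 0 0 0)² = 10/429, sgn +1
Racah Σ t=0..1: t=0:+1/20160 t=1:−1/40320 = 1/40320
⇒ 3j(5 2 5; 4 0 -4)² = 6/715, sgn -1
4πI² = N·(3j₀)²·(3jₘ)² = 20/169
I = -1·√(0.118343/4π) = -0.09704356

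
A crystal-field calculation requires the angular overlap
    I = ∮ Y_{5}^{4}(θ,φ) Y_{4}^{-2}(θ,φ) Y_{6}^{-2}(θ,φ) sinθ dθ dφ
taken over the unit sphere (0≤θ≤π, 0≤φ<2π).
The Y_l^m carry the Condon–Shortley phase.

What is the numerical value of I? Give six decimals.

l₁+l₂+l₃=15 is odd: 3j(l;000)=0 ⇒ I=0

0.000000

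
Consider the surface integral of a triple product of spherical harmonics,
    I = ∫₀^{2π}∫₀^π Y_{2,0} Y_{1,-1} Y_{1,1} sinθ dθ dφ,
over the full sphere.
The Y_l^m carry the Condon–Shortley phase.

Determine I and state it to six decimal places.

Checks pass: Σm=0; 4 even; l₃=1∈[1,3].
(2·2+1)(2·1+1)(2·1+1) = 45
Δ: 2! 2! 0! / 5! → 1/30
sum: t=1:−1/1 = -1/1
3j²(2 1 1; 0 0 0) = Δ·Π!·Σ² = 2/15  (sign +1)
sum: t=0:+1/4 = 1/4
3j²(2 1 1; 0 -1 1) = Δ·Π!·Σ² = 1/30  (sign +1)
combine: 4πI² = 45·2/15·1/30 = 1/5
take √, sign +1: I = 0.12615663

0.126157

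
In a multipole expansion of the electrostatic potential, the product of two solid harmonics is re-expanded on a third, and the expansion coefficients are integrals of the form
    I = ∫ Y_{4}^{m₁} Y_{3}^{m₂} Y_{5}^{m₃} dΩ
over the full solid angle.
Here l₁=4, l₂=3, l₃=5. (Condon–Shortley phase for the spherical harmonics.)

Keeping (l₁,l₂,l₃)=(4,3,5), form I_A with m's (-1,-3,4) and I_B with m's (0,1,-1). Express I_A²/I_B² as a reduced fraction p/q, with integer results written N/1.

Same 4,3,5: normalisation and zero-m 3j drop out of the ratio.
A: Δ: 2! 6! 4! / 13! → 1/180180; sum: t=0:+1/5760 = 1/5760; 3j²(4 3 5; -1 -3 4) = Δ·Π!·Σ² = 9/286  (sign -1)
B: Δ: 2! 6! 4! / 13! → 1/180180; sum: t=0:+1/2304 t=1:−1/216 t=2:+1/384 = -11/6912; 3j²(4 3 5; 0 1 -1) = Δ·Π!·Σ² = 11/1638  (sign -1)
I_A²/I_B² = (9/286)/(11/1638) = 567/121

567/121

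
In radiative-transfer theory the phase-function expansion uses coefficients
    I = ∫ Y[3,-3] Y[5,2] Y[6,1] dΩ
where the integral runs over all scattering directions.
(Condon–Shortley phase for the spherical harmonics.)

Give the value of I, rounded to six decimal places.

Rules hold: Σm=0, L=14 even, 2≤6≤8.
N = 7·11·13 = 1001
Δ = 2!·4!·8!/15! = 1/675675
Racah Σ t=0..2: t=0:+1/8640 t=1:−1/2304 t=2:+1/8640 = -7/34560
⇒ 3j(3 5 6; 0 0 0)² = 7/429, sgn -1
Racah Σ t=2..2: t=2:+1/34560 = 1/34560
⇒ 3j(3 5 6; -3 2 1)² = 7/429, sgn -1
4πI² = N·(3j₀)²·(3jₘ)² = 343/1287
I = +1·√(0.266511/4π) = 0.14563067

0.145631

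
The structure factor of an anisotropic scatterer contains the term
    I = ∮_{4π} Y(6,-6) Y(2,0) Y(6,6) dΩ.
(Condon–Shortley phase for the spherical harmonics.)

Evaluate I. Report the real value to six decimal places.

-0.252313

Checks pass: Σm=0; 14 even; l₃=6∈[4,8].
(2·6+1)(2·2+1)(2·6+1) = 845
Δ: 2! 10! 2! / 15! → 1/90090
sum: t=0:+1/69120 t=1:−1/14400 t=2:+1/69120 = -7/172800
3j²(6 2 6; 0 0 0) = Δ·Π!·Σ² = 14/715  (sign -1)
sum: t=2:+1/14515200 = 1/14515200
3j²(6 2 6; -6 0 6) = Δ·Π!·Σ² = 22/455  (sign +1)
combine: 4πI² = 845·14/715·22/455 = 4/5
take √, sign -1: I = -0.25231325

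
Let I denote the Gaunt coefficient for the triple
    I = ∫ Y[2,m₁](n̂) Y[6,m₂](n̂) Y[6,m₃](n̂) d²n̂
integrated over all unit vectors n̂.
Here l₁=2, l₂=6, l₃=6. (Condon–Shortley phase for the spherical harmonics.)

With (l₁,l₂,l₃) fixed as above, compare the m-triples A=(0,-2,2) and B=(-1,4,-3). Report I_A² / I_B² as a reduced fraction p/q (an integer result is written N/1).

l's match ⇒ only the (l;m) 3-j factors differ between A and B.
A: triangle coeff Δ(2,6,6) = 1/90090; Σ_t [0,2]: t=0:+1/69120 t=1:−1/30240 t=2:+1/322560 = -1/64512; (3j)²=10/1001 [(2 6 6; 0 -2 2)], sign=-1
B: triangle coeff Δ(2,6,6) = 1/90090; Σ_t [1,2]: t=1:−1/725760 t=2:+1/161280 = 1/207360; (3j)²=7/286 [(2 6 6; -1 4 -3)], sign=-1
I_A²/I_B² = (10/1001)/(7/286) = 20/49

20/49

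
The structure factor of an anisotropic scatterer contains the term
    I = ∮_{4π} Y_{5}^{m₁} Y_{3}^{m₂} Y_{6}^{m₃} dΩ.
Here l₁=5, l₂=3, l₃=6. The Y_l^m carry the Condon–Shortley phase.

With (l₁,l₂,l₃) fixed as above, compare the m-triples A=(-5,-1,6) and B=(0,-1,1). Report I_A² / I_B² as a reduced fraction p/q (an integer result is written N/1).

99/14

l's match ⇒ only the (l;m) 3-j factors differ between A and B.
A: triangle coeff Δ(5,3,6) = 1/675675; Σ_t [2,2]: t=2:+1/1935360 = 1/1935360; (3j)²=3/91 [(5 3 6; -5 -1 6)], sign=+1
B: triangle coeff Δ(5,3,6) = 1/675675; Σ_t [0,2]: t=0:+1/5760 t=1:−1/3456 t=2:+1/34560 = -1/11520; (3j)²=2/429 [(5 3 6; 0 -1 1)], sign=+1
I_A²/I_B² = (3/91)/(2/429) = 99/14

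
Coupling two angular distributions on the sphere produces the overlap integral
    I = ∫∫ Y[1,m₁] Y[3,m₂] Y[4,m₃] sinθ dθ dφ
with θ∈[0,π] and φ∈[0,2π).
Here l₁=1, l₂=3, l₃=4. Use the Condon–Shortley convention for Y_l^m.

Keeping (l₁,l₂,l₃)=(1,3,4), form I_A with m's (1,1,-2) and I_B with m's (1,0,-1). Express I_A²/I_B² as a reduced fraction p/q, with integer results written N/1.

3/2

Same 1,3,4: normalisation and zero-m 3j drop out of the ratio.
A: Δ: 0! 2! 6! / 9! → 1/252; sum: t=0:+1/96 = 1/96; 3j²(1 3 4; 1 1 -2) = Δ·Π!·Σ² = 5/84  (sign +1)
B: Δ: 0! 2! 6! / 9! → 1/252; sum: t=0:+1/72 = 1/72; 3j²(1 3 4; 1 0 -1) = Δ·Π!·Σ² = 5/126  (sign -1)
I_A²/I_B² = (5/84)/(5/126) = 3/2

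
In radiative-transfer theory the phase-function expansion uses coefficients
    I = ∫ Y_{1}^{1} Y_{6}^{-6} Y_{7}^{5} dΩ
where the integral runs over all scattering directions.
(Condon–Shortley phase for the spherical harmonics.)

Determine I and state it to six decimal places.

m-sum 0 ✓  L=14 even ✓  5≤7≤7 ✓
Π(2lᵢ+1) = 3×13×15 = 585
triangle coeff Δ(1,6,7) = 1/1365
Σ_t [0,0]: t=0:+1/518400 = 1/518400
(3j)²=7/195 [(1 6 7; 0 0 0)], sign=-1
Σ_t [0,0]: t=0:+1/958003200 = 1/958003200
(3j)²=1/1365 [(1 6 7; 1 -6 5)], sign=+1
⇒ 4πI² = 1/65
I = (-1)√(1/65/(4π)) = -0.03498955

-0.034990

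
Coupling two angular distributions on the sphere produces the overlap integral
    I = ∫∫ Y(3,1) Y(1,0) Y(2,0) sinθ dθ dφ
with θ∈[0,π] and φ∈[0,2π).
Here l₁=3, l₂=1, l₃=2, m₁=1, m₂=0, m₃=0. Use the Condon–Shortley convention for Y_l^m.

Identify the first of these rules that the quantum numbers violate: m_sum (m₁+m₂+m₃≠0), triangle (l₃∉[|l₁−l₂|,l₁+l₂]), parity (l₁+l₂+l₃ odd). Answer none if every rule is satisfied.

Σmᵢ = 1  ✗
l₃∈[|l₁−l₂|,l₁+l₂]=[2,4], have l₃=2
Σlᵢ = 6 ⇒ even

m_sum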